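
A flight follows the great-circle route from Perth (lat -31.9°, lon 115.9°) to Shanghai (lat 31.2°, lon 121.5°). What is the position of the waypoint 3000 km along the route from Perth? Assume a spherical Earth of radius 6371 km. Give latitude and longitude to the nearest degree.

≈ lat -5°, lon 118°

Convert each endpoint to a unit vector on the sphere (x = cos φ cos λ, y = cos φ sin λ, z = sin φ).
The central angle between the endpoints is δ = arccos(p₁·p₂) ≈ 1.105 rad (63.3°). The total great-circle distance is δ·R ≈ 1.105 × 6371 ≈ 7041 km, so the target fraction is f = 3000/7041 ≈ 0.426.
Interpolate at f ≈ 0.426 with slerp weights a = sin((1−f)δ)/sin δ ≈ 0.663, b = sin(fδ)/sin δ ≈ 0.508.
p = a·p₁ + b·p₂ ≈ (-0.473, 0.877, -0.087); φ = arcsin(p_z) ≈ -5.02°, λ = atan2(p_y, p_x) ≈ 118.34°.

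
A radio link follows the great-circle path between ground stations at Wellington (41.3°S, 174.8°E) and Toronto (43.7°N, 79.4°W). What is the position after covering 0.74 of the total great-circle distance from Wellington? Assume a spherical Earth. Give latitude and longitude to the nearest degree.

Convert each endpoint to a unit vector on the sphere (x = cos φ cos λ, y = cos φ sin λ, z = sin φ).
The central angle between the endpoints is δ = arccos(p₁·p₂) ≈ 2.219 rad (127.1°).
Interpolate at f = 0.74 with slerp weights a = sin((1−f)δ)/sin δ ≈ 0.684, b = sin(fδ)/sin δ ≈ 1.251.
p = a·p₁ + b·p₂ ≈ (-0.346, -0.843, 0.413); φ = arcsin(p_z) ≈ 24.39°, λ = atan2(p_y, p_x) ≈ -112.30°.

≈ (24°N, 112°W)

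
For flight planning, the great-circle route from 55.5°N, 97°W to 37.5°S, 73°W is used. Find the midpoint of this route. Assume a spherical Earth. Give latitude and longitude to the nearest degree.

≈ 9°N, 83°W

Write both endpoints as unit vectors p₁, p₂ with components (cos φ cos λ, cos φ sin λ, sin φ).
The central angle between the endpoints is δ = arccos(p₁·p₂) ≈ 1.662 rad (95.2°).
Interpolate at f = 1/2 with slerp weights a = sin((1−f)δ)/sin δ ≈ 0.742, b = sin(fδ)/sin δ ≈ 0.742.
p = a·p₁ + b·p₂ ≈ (0.121, -0.980, 0.160); φ = arcsin(p_z) ≈ 9.19°, λ = atan2(p_y, p_x) ≈ -82.97°.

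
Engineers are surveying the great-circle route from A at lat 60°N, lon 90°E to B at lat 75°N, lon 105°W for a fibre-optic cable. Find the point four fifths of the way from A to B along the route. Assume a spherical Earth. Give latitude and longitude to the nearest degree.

≈ lat 84°N, lon 120°W

Write both endpoints as unit vectors p₁, p₂ with components (cos φ cos λ, cos φ sin λ, sin φ).
The central angle between the endpoints is δ = arccos(p₁·p₂) ≈ 0.779 rad (44.6°).
Interpolate at f = 4/5 with slerp weights a = sin((1−f)δ)/sin δ ≈ 0.221, b = sin(fδ)/sin δ ≈ 0.831.
p = a·p₁ + b·p₂ ≈ (-0.056, -0.097, 0.994); φ = arcsin(p_z) ≈ 83.57°, λ = atan2(p_y, p_x) ≈ -119.78°.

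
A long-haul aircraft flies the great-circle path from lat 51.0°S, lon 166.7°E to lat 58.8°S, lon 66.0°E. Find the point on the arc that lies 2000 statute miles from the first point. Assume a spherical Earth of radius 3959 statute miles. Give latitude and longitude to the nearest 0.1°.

≈ lat 66.1°S, lon 116.9°E

Write both endpoints as unit vectors p₁, p₂ with components (cos φ cos λ, cos φ sin λ, sin φ).
The central angle between the endpoints is δ = arccos(p₁·p₂) ≈ 0.922 rad (52.8°). The total great-circle distance is δ·R ≈ 0.922 × 3959 ≈ 3650 mi, so the target fraction is f = 2000/3650 ≈ 0.548.
Interpolate at f ≈ 0.548 with slerp weights a = sin((1−f)δ)/sin δ ≈ 0.508, b = sin(fδ)/sin δ ≈ 0.607.
p = a·p₁ + b·p₂ ≈ (-0.183, 0.361, -0.914); φ = arcsin(p_z) ≈ -66.12°, λ = atan2(p_y, p_x) ≈ 116.91°.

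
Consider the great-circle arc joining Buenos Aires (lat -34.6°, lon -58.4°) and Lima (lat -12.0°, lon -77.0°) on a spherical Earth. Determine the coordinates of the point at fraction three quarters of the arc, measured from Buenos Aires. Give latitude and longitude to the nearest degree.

From cos δ = sin φ₁ sin φ₂ + cos φ₁ cos φ₂ cos Δλ, the central angle is δ ≈ 0.492 rad (28.2°).
Interpolate at f = 3/4 with slerp weights a = sin((1−f)δ)/sin δ ≈ 0.260, b = sin(fδ)/sin δ ≈ 0.764.
p = a·p₁ + b·p₂ ≈ (0.280, -0.910, -0.306); φ = arcsin(p_z) ≈ -17.83°, λ = atan2(p_y, p_x) ≈ -72.89°.

≈ lat -18°, lon -73°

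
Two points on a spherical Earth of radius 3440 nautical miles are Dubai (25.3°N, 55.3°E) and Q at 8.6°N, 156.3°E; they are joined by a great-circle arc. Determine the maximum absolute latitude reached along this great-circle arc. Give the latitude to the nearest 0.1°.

The great circle lies in the plane with unit normal n̂ = (p₁ × p₂)/|p₁ × p₂|.
Here n̂_z ≈ +0.883; the vertex latitude is φ_max = arccos|n̂_z| ≈ 28.1°.

≈ 28.1°N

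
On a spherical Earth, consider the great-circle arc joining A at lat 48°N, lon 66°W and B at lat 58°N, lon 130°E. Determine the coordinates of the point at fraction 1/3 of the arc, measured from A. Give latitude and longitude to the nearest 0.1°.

Write both endpoints as unit vectors p₁, p₂ with components (cos φ cos λ, cos φ sin λ, sin φ).
The central angle between the endpoints is δ = arccos(p₁·p₂) ≈ 1.277 rad (73.2°).
Interpolate at f = 1/3 with slerp weights a = sin((1−f)δ)/sin δ ≈ 0.786, b = sin(fδ)/sin δ ≈ 0.431.
p = a·p₁ + b·p₂ ≈ (0.067, -0.305, 0.950); φ = arcsin(p_z) ≈ 71.79°, λ = atan2(p_y, p_x) ≈ -77.63°.

≈ lat 71.8°N, lon 77.6°W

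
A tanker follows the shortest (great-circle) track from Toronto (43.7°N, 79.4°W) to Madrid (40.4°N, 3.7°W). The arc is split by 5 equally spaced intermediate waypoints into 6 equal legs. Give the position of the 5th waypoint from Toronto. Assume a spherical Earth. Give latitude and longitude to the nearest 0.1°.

≈ 44.5°N, 14.7°W

From cos δ = sin φ₁ sin φ₂ + cos φ₁ cos φ₂ cos Δλ, the central angle is δ ≈ 0.947 rad (54.3°).
Interpolate at f = 5/6 with slerp weights a = sin((1−f)δ)/sin δ ≈ 0.194, b = sin(fδ)/sin δ ≈ 0.874.
p = a·p₁ + b·p₂ ≈ (0.690, -0.181, 0.701); φ = arcsin(p_z) ≈ 44.47°, λ = atan2(p_y, p_x) ≈ -14.66°.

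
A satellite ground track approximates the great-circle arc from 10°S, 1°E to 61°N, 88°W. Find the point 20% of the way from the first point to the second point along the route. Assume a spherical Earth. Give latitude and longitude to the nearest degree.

Convert each endpoint to a unit vector on the sphere (x = cos φ cos λ, y = cos φ sin λ, z = sin φ).
The central angle between the endpoints is δ = arccos(p₁·p₂) ≈ 1.715 rad (98.3°).
Interpolate at f = 0.20 with slerp weights a = sin((1−f)δ)/sin δ ≈ 0.991, b = sin(fδ)/sin δ ≈ 0.340.
p = a·p₁ + b·p₂ ≈ (0.981, -0.148, 0.125); φ = arcsin(p_z) ≈ 7.19°, λ = atan2(p_y, p_x) ≈ -8.56°.

≈ 7°N, 9°W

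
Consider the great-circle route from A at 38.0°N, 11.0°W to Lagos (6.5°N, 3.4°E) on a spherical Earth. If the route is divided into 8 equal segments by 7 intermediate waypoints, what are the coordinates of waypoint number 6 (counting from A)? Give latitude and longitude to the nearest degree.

Convert each endpoint to a unit vector on the sphere (x = cos φ cos λ, y = cos φ sin λ, z = sin φ).
The central angle between the endpoints is δ = arccos(p₁·p₂) ≈ 0.595 rad (34.1°).
Interpolate at f = 6/8 with slerp weights a = sin((1−f)δ)/sin δ ≈ 0.264, b = sin(fδ)/sin δ ≈ 0.770.
p = a·p₁ + b·p₂ ≈ (0.968, 0.006, 0.250); φ = arcsin(p_z) ≈ 14.47°, λ = atan2(p_y, p_x) ≈ 0.33°.

≈ 14°N, 0°E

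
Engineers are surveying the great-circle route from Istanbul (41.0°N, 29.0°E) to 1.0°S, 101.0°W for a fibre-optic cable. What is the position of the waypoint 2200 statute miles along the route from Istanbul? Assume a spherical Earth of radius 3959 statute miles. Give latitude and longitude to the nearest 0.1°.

≈ 48.1°N, 15.2°W

The haversine formula gives a central angle δ ≈ 2.090 rad (119.8°) between the endpoints. The total great-circle distance is δ·R ≈ 2.090 × 3959 ≈ 8276 mi, so the target fraction is f = 2200/8276 ≈ 0.266.
Interpolate at f ≈ 0.266 with slerp weights a = sin((1−f)δ)/sin δ ≈ 1.151, b = sin(fδ)/sin δ ≈ 0.608.
p = a·p₁ + b·p₂ ≈ (0.644, -0.175, 0.745); φ = arcsin(p_z) ≈ 48.13°, λ = atan2(p_y, p_x) ≈ -15.22°.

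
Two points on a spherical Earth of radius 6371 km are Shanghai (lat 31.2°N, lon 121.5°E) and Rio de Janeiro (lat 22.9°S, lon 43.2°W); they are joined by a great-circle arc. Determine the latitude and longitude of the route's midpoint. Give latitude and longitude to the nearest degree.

≈ lat 28°N, lon 24°E

Write both endpoints as unit vectors p₁, p₂ with components (cos φ cos λ, cos φ sin λ, sin φ).
The central angle between the endpoints is δ = arccos(p₁·p₂) ≈ 2.864 rad (164.1°).
Interpolate at f = 1/2 with slerp weights a = sin((1−f)δ)/sin δ ≈ 3.608, b = sin(fδ)/sin δ ≈ 3.608.
p = a·p₁ + b·p₂ ≈ (0.810, 0.356, 0.465); φ = arcsin(p_z) ≈ 27.72°, λ = atan2(p_y, p_x) ≈ 23.73°.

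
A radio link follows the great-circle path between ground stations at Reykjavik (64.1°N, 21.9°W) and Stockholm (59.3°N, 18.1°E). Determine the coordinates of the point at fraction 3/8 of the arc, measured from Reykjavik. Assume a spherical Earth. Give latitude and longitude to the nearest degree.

≈ 64°N, 6°W

The haversine formula gives a central angle δ ≈ 0.335 rad (19.2°) between the endpoints.
Interpolate at f = 3/8 with slerp weights a = sin((1−f)δ)/sin δ ≈ 0.632, b = sin(fδ)/sin δ ≈ 0.381.
p = a·p₁ + b·p₂ ≈ (0.441, -0.043, 0.896); φ = arcsin(p_z) ≈ 63.69°, λ = atan2(p_y, p_x) ≈ -5.51°.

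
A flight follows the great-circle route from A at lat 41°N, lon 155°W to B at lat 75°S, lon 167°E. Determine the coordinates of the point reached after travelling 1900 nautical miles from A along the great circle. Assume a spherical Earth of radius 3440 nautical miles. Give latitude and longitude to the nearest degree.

≈ lat 10°N, lon 161°W

Convert each endpoint to a unit vector on the sphere (x = cos φ cos λ, y = cos φ sin λ, z = sin φ).
The central angle between the endpoints is δ = arccos(p₁·p₂) ≈ 2.071 rad (118.7°). The total great-circle distance is δ·R ≈ 2.071 × 3440 ≈ 7125 nmi, so the target fraction is f = 1900/7125 ≈ 0.267.
Interpolate at f ≈ 0.267 with slerp weights a = sin((1−f)δ)/sin δ ≈ 1.138, b = sin(fδ)/sin δ ≈ 0.598.
p = a·p₁ + b·p₂ ≈ (-0.929, -0.328, 0.169); φ = arcsin(p_z) ≈ 9.74°, λ = atan2(p_y, p_x) ≈ -160.55°.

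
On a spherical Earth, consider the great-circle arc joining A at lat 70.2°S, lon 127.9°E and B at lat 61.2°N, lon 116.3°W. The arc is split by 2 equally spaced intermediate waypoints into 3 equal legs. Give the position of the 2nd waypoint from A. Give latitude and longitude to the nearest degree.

Convert each endpoint to a unit vector on the sphere (x = cos φ cos λ, y = cos φ sin λ, z = sin φ).
The central angle between the endpoints is δ = arccos(p₁·p₂) ≈ 2.680 rad (153.6°).
Interpolate at f = 2/3 with slerp weights a = sin((1−f)δ)/sin δ ≈ 1.751, b = sin(fδ)/sin δ ≈ 2.195.
p = a·p₁ + b·p₂ ≈ (-0.833, -0.480, 0.276); φ = arcsin(p_z) ≈ 16.01°, λ = atan2(p_y, p_x) ≈ -150.05°.

≈ lat 16°N, lon 150°W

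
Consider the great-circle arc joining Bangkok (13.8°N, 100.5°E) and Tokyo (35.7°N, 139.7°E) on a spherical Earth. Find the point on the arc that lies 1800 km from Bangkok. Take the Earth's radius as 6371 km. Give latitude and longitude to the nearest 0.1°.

Convert each endpoint to a unit vector on the sphere (x = cos φ cos λ, y = cos φ sin λ, z = sin φ).
The central angle between the endpoints is δ = arccos(p₁·p₂) ≈ 0.722 rad (41.4°). The total great-circle distance is δ·R ≈ 0.722 × 6371 ≈ 4601 km, so the target fraction is f = 1800/4601 ≈ 0.391.
Interpolate at f ≈ 0.391 with slerp weights a = sin((1−f)δ)/sin δ ≈ 0.644, b = sin(fδ)/sin δ ≈ 0.422.
p = a·p₁ + b·p₂ ≈ (-0.375, 0.836, 0.400); φ = arcsin(p_z) ≈ 23.56°, λ = atan2(p_y, p_x) ≈ 114.16°.

≈ 23.6°N, 114.2°E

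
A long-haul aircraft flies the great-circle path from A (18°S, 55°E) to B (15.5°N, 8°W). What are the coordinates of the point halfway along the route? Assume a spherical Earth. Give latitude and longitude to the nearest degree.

≈ (1°S, 23°E)

From cos δ = sin φ₁ sin φ₂ + cos φ₁ cos φ₂ cos Δλ, the central angle is δ ≈ 1.231 rad (70.5°).
Interpolate at f = 1/2 with slerp weights a = sin((1−f)δ)/sin δ ≈ 0.612, b = sin(fδ)/sin δ ≈ 0.612.
p = a·p₁ + b·p₂ ≈ (0.918, 0.395, -0.026); φ = arcsin(p_z) ≈ -1.47°, λ = atan2(p_y, p_x) ≈ 23.27°.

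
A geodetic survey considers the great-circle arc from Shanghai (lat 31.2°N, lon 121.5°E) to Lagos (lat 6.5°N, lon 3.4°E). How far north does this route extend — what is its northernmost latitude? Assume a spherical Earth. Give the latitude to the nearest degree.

The great circle lies in the plane with unit normal n̂ = (p₁ × p₂)/|p₁ × p₂|.
Here n̂_z ≈ -0.798; the vertex latitude is φ_max = arccos|n̂_z| ≈ 37.1°.
Check via Clairaut: cos φ_max = |cos φ₁| · sin C = cos(31.2°)·sin(68.8°) ≈ 0.798, again giving ≈ 37.1°.

≈ 37°N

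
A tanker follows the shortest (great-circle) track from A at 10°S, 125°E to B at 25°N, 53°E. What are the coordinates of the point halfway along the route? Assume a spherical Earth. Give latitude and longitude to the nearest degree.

≈ 9°N, 91°E

Convert each endpoint to a unit vector on the sphere (x = cos φ cos λ, y = cos φ sin λ, z = sin φ).
The central angle between the endpoints is δ = arccos(p₁·p₂) ≈ 1.367 rad (78.3°).
Interpolate at f = 1/2 with slerp weights a = sin((1−f)δ)/sin δ ≈ 0.645, b = sin(fδ)/sin δ ≈ 0.645.
p = a·p₁ + b·p₂ ≈ (-0.013, 0.987, 0.161); φ = arcsin(p_z) ≈ 9.24°, λ = atan2(p_y, p_x) ≈ 90.73°.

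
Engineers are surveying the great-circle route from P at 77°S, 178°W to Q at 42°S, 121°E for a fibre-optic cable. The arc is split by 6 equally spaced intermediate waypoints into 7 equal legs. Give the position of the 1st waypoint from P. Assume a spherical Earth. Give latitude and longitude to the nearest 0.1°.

≈ 74.1°S, 160.2°E

Write both endpoints as unit vectors p₁, p₂ with components (cos φ cos λ, cos φ sin λ, sin φ).
The central angle between the endpoints is δ = arccos(p₁·p₂) ≈ 0.748 rad (42.9°).
Interpolate at f = 1/7 with slerp weights a = sin((1−f)δ)/sin δ ≈ 0.879, b = sin(fδ)/sin δ ≈ 0.157.
p = a·p₁ + b·p₂ ≈ (-0.258, 0.093, -0.962); φ = arcsin(p_z) ≈ -74.10°, λ = atan2(p_y, p_x) ≈ 160.16°.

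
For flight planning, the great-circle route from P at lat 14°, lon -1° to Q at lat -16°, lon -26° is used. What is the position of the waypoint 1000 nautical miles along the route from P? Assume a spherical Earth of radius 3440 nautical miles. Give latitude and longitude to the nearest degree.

Convert each endpoint to a unit vector on the sphere (x = cos φ cos λ, y = cos φ sin λ, z = sin φ).
The central angle between the endpoints is δ = arccos(p₁·p₂) ≈ 0.678 rad (38.9°). The total great-circle distance is δ·R ≈ 0.678 × 3440 ≈ 2333 nmi, so the target fraction is f = 1000/2333 ≈ 0.429.
Interpolate at f ≈ 0.429 with slerp weights a = sin((1−f)δ)/sin δ ≈ 0.602, b = sin(fδ)/sin δ ≈ 0.457.
p = a·p₁ + b·p₂ ≈ (0.979, -0.203, 0.020); φ = arcsin(p_z) ≈ 1.14°, λ = atan2(p_y, p_x) ≈ -11.70°.

≈ lat 1°, lon -12°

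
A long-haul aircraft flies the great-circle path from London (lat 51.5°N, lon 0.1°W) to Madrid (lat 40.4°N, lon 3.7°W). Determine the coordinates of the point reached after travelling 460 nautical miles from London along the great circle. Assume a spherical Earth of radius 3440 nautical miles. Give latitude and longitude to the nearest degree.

Write both endpoints as unit vectors p₁, p₂ with components (cos φ cos λ, cos φ sin λ, sin φ).
The central angle between the endpoints is δ = arccos(p₁·p₂) ≈ 0.199 rad (11.4°). The total great-circle distance is δ·R ≈ 0.199 × 3440 ≈ 683 nmi, so the target fraction is f = 460/683 ≈ 0.674.
Interpolate at f ≈ 0.674 with slerp weights a = sin((1−f)δ)/sin δ ≈ 0.328, b = sin(fδ)/sin δ ≈ 0.676.
p = a·p₁ + b·p₂ ≈ (0.718, -0.034, 0.695); φ = arcsin(p_z) ≈ 44.04°, λ = atan2(p_y, p_x) ≈ -2.68°.

≈ lat 44°N, lon 3°W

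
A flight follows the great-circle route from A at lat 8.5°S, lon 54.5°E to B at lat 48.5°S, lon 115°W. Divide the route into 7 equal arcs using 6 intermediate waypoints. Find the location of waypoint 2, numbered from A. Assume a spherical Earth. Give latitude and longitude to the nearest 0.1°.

≈ lat 43.0°S, lon 48.1°E

The haversine formula gives a central angle δ ≈ 2.134 rad (122.3°) between the endpoints.
Interpolate at f = 2/7 with slerp weights a = sin((1−f)δ)/sin δ ≈ 1.181, b = sin(fδ)/sin δ ≈ 0.677.
p = a·p₁ + b·p₂ ≈ (0.489, 0.544, -0.682); φ = arcsin(p_z) ≈ -42.97°, λ = atan2(p_y, p_x) ≈ 48.08°.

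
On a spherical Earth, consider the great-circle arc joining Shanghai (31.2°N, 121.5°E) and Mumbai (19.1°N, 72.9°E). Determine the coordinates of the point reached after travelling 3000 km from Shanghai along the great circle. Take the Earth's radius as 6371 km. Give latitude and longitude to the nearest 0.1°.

≈ 26.0°N, 91.3°E

Write both endpoints as unit vectors p₁, p₂ with components (cos φ cos λ, cos φ sin λ, sin φ).
The central angle between the endpoints is δ = arccos(p₁·p₂) ≈ 0.790 rad (45.2°). The total great-circle distance is δ·R ≈ 0.790 × 6371 ≈ 5031 km, so the target fraction is f = 3000/5031 ≈ 0.596.
Interpolate at f ≈ 0.596 with slerp weights a = sin((1−f)δ)/sin δ ≈ 0.441, b = sin(fδ)/sin δ ≈ 0.639.
p = a·p₁ + b·p₂ ≈ (-0.020, 0.899, 0.438); φ = arcsin(p_z) ≈ 25.96°, λ = atan2(p_y, p_x) ≈ 91.26°.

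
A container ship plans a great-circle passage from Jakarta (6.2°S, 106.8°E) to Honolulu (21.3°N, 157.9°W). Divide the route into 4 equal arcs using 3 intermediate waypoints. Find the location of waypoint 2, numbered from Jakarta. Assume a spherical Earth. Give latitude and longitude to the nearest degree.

≈ 11°N, 152°E

Write both endpoints as unit vectors p₁, p₂ with components (cos φ cos λ, cos φ sin λ, sin φ).
The central angle between the endpoints is δ = arccos(p₁·p₂) ≈ 1.696 rad (97.2°).
Interpolate at f = 2/4 with slerp weights a = sin((1−f)δ)/sin δ ≈ 0.756, b = sin(fδ)/sin δ ≈ 0.756.
p = a·p₁ + b·p₂ ≈ (-0.870, 0.454, 0.193); φ = arcsin(p_z) ≈ 11.12°, λ = atan2(p_y, p_x) ≈ 152.41°.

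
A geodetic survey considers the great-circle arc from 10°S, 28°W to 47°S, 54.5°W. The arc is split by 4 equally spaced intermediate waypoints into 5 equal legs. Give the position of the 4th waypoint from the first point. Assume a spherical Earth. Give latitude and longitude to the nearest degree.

≈ 40°S, 47°W

Write both endpoints as unit vectors p₁, p₂ with components (cos φ cos λ, cos φ sin λ, sin φ).
The central angle between the endpoints is δ = arccos(p₁·p₂) ≈ 0.755 rad (43.3°).
Interpolate at f = 4/5 with slerp weights a = sin((1−f)δ)/sin δ ≈ 0.220, b = sin(fδ)/sin δ ≈ 0.829.
p = a·p₁ + b·p₂ ≈ (0.519, -0.562, -0.644); φ = arcsin(p_z) ≈ -40.11°, λ = atan2(p_y, p_x) ≈ -47.25°.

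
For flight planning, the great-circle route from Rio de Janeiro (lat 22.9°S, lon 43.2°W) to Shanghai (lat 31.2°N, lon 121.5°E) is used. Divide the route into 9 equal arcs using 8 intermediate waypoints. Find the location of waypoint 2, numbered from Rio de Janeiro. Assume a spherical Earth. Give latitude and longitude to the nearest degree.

≈ lat 0°N, lon 14°W

Convert each endpoint to a unit vector on the sphere (x = cos φ cos λ, y = cos φ sin λ, z = sin φ).
The central angle between the endpoints is δ = arccos(p₁·p₂) ≈ 2.864 rad (164.1°).
Interpolate at f = 2/9 with slerp weights a = sin((1−f)δ)/sin δ ≈ 2.886, b = sin(fδ)/sin δ ≈ 2.165.
p = a·p₁ + b·p₂ ≈ (0.971, -0.241, -0.002); φ = arcsin(p_z) ≈ -0.09°, λ = atan2(p_y, p_x) ≈ -13.94°.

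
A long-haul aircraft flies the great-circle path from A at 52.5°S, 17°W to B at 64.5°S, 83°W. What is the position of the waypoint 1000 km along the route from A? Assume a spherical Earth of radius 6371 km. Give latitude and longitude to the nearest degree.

≈ 58°S, 29°W

Write both endpoints as unit vectors p₁, p₂ with components (cos φ cos λ, cos φ sin λ, sin φ).
The central angle between the endpoints is δ = arccos(p₁·p₂) ≈ 0.605 rad (34.6°). The total great-circle distance is δ·R ≈ 0.605 × 6371 ≈ 3853 km, so the target fraction is f = 1000/3853 ≈ 0.260.
Interpolate at f ≈ 0.260 with slerp weights a = sin((1−f)δ)/sin δ ≈ 0.762, b = sin(fδ)/sin δ ≈ 0.275.
p = a·p₁ + b·p₂ ≈ (0.458, -0.253, -0.852); φ = arcsin(p_z) ≈ -58.46°, λ = atan2(p_y, p_x) ≈ -28.93°.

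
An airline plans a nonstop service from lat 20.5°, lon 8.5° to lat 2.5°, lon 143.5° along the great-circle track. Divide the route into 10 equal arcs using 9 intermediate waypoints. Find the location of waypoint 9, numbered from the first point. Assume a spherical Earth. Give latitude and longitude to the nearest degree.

Convert each endpoint to a unit vector on the sphere (x = cos φ cos λ, y = cos φ sin λ, z = sin φ).
The central angle between the endpoints is δ = arccos(p₁·p₂) ≈ 2.274 rad (130.3°).
Interpolate at f = 9/10 with slerp weights a = sin((1−f)δ)/sin δ ≈ 0.295, b = sin(fδ)/sin δ ≈ 1.165.
p = a·p₁ + b·p₂ ≈ (-0.662, 0.733, 0.154); φ = arcsin(p_z) ≈ 8.88°, λ = atan2(p_y, p_x) ≈ 132.08°.

≈ lat 9°, lon 132°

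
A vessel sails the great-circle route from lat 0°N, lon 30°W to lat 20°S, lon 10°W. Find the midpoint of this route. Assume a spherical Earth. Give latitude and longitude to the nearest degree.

Write both endpoints as unit vectors p₁, p₂ with components (cos φ cos λ, cos φ sin λ, sin φ).
The central angle between the endpoints is δ = arccos(p₁·p₂) ≈ 0.489 rad (28.0°).
Interpolate at f = 1/2 with slerp weights a = sin((1−f)δ)/sin δ ≈ 0.515, b = sin(fδ)/sin δ ≈ 0.515.
p = a·p₁ + b·p₂ ≈ (0.923, -0.342, -0.176); φ = arcsin(p_z) ≈ -10.15°, λ = atan2(p_y, p_x) ≈ -20.31°.

≈ lat 10°S, lon 20°W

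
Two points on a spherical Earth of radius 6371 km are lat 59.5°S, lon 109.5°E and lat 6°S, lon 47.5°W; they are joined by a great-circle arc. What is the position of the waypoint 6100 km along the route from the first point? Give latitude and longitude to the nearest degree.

From cos δ = sin φ₁ sin φ₂ + cos φ₁ cos φ₂ cos Δλ, the central angle is δ ≈ 1.955 rad (112.0°). The total great-circle distance is δ·R ≈ 1.955 × 6371 ≈ 12454 km, so the target fraction is f = 6100/12454 ≈ 0.490.
Interpolate at f ≈ 0.490 with slerp weights a = sin((1−f)δ)/sin δ ≈ 0.906, b = sin(fδ)/sin δ ≈ 0.882.
p = a·p₁ + b·p₂ ≈ (0.439, -0.213, -0.873); φ = arcsin(p_z) ≈ -60.78°, λ = atan2(p_y, p_x) ≈ -25.90°.

≈ lat 61°S, lon 26°W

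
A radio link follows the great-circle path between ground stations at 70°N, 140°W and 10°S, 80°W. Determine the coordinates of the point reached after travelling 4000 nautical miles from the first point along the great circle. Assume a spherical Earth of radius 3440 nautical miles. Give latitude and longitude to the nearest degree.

≈ 12°N, 87°W

From cos δ = sin φ₁ sin φ₂ + cos φ₁ cos φ₂ cos Δλ, the central angle is δ ≈ 1.566 rad (89.7°). The total great-circle distance is δ·R ≈ 1.566 × 3440 ≈ 5386 nmi, so the target fraction is f = 4000/5386 ≈ 0.743.
Interpolate at f ≈ 0.743 with slerp weights a = sin((1−f)δ)/sin δ ≈ 0.392, b = sin(fδ)/sin δ ≈ 0.918.
p = a·p₁ + b·p₂ ≈ (0.054, -0.976, 0.209); φ = arcsin(p_z) ≈ 12.06°, λ = atan2(p_y, p_x) ≈ -86.82°.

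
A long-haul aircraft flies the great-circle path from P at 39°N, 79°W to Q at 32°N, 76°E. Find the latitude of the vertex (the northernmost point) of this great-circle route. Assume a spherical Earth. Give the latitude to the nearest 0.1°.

≈ 73.2°N

The great circle lies in the plane with unit normal n̂ = (p₁ × p₂)/|p₁ × p₂|.
Here n̂_z ≈ +0.289; the vertex latitude is φ_max = arccos|n̂_z| ≈ 73.2°.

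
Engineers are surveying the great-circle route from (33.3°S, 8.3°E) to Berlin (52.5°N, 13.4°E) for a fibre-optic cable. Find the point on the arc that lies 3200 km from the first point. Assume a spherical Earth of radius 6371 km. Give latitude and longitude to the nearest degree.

Convert each endpoint to a unit vector on the sphere (x = cos φ cos λ, y = cos φ sin λ, z = sin φ).
The central angle between the endpoints is δ = arccos(p₁·p₂) ≈ 1.500 rad (85.9°). The total great-circle distance is δ·R ≈ 1.500 × 6371 ≈ 9553 km, so the target fraction is f = 3200/9553 ≈ 0.335.
Interpolate at f ≈ 0.335 with slerp weights a = sin((1−f)δ)/sin δ ≈ 0.842, b = sin(fδ)/sin δ ≈ 0.483.
p = a·p₁ + b·p₂ ≈ (0.982, 0.170, -0.079); φ = arcsin(p_z) ≈ -4.56°, λ = atan2(p_y, p_x) ≈ 9.80°.

≈ (5°S, 10°E)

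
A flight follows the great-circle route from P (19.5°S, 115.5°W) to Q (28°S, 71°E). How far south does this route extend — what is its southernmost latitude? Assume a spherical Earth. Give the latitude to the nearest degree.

The great circle lies in the plane with unit normal n̂ = (p₁ × p₂)/|p₁ × p₂|.
Here n̂_z ≈ -0.127; the vertex latitude is φ_max = arccos|n̂_z| ≈ 82.7°.
Check via Clairaut: cos φ_max = |cos φ₁| · sin C = cos(19.5°)·sin(172.3°) ≈ 0.127, again giving ≈ 82.7°.

≈ 83°S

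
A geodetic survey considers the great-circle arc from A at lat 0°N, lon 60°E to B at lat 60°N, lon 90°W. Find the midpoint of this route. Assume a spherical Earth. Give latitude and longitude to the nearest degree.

≈ lat 54°N, lon 36°E

The haversine formula gives a central angle δ ≈ 2.019 rad (115.7°) between the endpoints.
Interpolate at f = 1/2 with slerp weights a = sin((1−f)δ)/sin δ ≈ 0.939, b = sin(fδ)/sin δ ≈ 0.939.
p = a·p₁ + b·p₂ ≈ (0.470, 0.344, 0.813); φ = arcsin(p_z) ≈ 54.42°, λ = atan2(p_y, p_x) ≈ 36.21°.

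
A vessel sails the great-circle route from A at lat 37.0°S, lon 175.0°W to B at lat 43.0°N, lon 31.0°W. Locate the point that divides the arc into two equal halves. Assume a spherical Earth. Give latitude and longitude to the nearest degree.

≈ lat 10°N, lon 111°W

Write both endpoints as unit vectors p₁, p₂ with components (cos φ cos λ, cos φ sin λ, sin φ).
The central angle between the endpoints is δ = arccos(p₁·p₂) ≈ 2.653 rad (152.0°).
Interpolate at f = 1/2 with slerp weights a = sin((1−f)δ)/sin δ ≈ 2.067, b = sin(fδ)/sin δ ≈ 2.067.
p = a·p₁ + b·p₂ ≈ (-0.349, -0.922, 0.166); φ = arcsin(p_z) ≈ 9.54°, λ = atan2(p_y, p_x) ≈ -110.71°.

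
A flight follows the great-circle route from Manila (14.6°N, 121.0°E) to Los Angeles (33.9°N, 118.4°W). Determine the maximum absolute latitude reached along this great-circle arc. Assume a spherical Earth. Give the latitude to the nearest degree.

≈ 44°N

The great circle lies in the plane with unit normal n̂ = (p₁ × p₂)/|p₁ × p₂|.
Here n̂_z ≈ +0.718; the vertex latitude is φ_max = arccos|n̂_z| ≈ 44.1°.
Check via Clairaut: cos φ_max = |cos φ₁| · sin C = cos(14.6°)·sin(47.9°) ≈ 0.718, again giving ≈ 44.1°.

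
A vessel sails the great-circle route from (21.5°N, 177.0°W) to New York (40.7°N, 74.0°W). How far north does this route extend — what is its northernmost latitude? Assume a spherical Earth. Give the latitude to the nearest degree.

The great circle lies in the plane with unit normal n̂ = (p₁ × p₂)/|p₁ × p₂|.
Here n̂_z ≈ +0.690; the vertex latitude is φ_max = arccos|n̂_z| ≈ 46.4°.
Check via Clairaut: cos φ_max = |cos φ₁| · sin C = cos(21.5°)·sin(47.8°) ≈ 0.690, again giving ≈ 46.4°.

≈ 46°N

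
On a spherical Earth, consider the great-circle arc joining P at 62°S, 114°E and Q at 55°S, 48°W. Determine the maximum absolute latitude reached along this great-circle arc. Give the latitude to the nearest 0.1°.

The great circle lies in the plane with unit normal n̂ = (p₁ × p₂)/|p₁ × p₂|.
Here n̂_z ≈ -0.094; the vertex latitude is φ_max = arccos|n̂_z| ≈ 84.6°.

≈ 84.6°S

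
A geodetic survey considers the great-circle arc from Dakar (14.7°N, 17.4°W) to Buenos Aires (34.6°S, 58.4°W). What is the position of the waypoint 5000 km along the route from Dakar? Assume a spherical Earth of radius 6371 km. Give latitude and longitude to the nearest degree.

Convert each endpoint to a unit vector on the sphere (x = cos φ cos λ, y = cos φ sin λ, z = sin φ).
The central angle between the endpoints is δ = arccos(p₁·p₂) ≈ 1.096 rad (62.8°). The total great-circle distance is δ·R ≈ 1.096 × 6371 ≈ 6985 km, so the target fraction is f = 5000/6985 ≈ 0.716.
Interpolate at f ≈ 0.716 with slerp weights a = sin((1−f)δ)/sin δ ≈ 0.345, b = sin(fδ)/sin δ ≈ 0.794.
p = a·p₁ + b·p₂ ≈ (0.661, -0.657, -0.364); φ = arcsin(p_z) ≈ -21.32°, λ = atan2(p_y, p_x) ≈ -44.82°.

≈ 21°S, 45°W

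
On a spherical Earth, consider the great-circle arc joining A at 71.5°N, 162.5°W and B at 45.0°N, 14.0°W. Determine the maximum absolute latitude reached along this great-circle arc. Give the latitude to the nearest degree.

The great circle lies in the plane with unit normal n̂ = (p₁ × p₂)/|p₁ × p₂|.
Here n̂_z ≈ +0.134; the vertex latitude is φ_max = arccos|n̂_z| ≈ 82.3°.
Check via Clairaut: cos φ_max = |cos φ₁| · sin C = cos(71.5°)·sin(24.9°) ≈ 0.134, again giving ≈ 82.3°.

≈ 82°N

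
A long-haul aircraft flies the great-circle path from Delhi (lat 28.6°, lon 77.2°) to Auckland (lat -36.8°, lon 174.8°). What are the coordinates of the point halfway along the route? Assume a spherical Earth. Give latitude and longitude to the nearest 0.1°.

≈ lat -6.2°, lon 123.0°

Convert each endpoint to a unit vector on the sphere (x = cos φ cos λ, y = cos φ sin λ, z = sin φ).
The central angle between the endpoints is δ = arccos(p₁·p₂) ≈ 1.960 rad (112.3°).
Interpolate at f = 1/2 with slerp weights a = sin((1−f)δ)/sin δ ≈ 0.898, b = sin(fδ)/sin δ ≈ 0.898.
p = a·p₁ + b·p₂ ≈ (-0.541, 0.834, -0.108); φ = arcsin(p_z) ≈ -6.20°, λ = atan2(p_y, p_x) ≈ 122.99°.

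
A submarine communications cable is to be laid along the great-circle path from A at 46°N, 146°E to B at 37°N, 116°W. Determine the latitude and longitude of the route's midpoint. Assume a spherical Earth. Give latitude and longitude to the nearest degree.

≈ 53°N, 160°W

Convert each endpoint to a unit vector on the sphere (x = cos φ cos λ, y = cos φ sin λ, z = sin φ).
The central angle between the endpoints is δ = arccos(p₁·p₂) ≈ 1.207 rad (69.2°).
Interpolate at f = 1/2 with slerp weights a = sin((1−f)δ)/sin δ ≈ 0.607, b = sin(fδ)/sin δ ≈ 0.607.
p = a·p₁ + b·p₂ ≈ (-0.562, -0.200, 0.802); φ = arcsin(p_z) ≈ 53.35°, λ = atan2(p_y, p_x) ≈ -160.42°.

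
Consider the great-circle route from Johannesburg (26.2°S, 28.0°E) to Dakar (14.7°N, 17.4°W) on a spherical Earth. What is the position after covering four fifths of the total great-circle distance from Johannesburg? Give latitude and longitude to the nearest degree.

Convert each endpoint to a unit vector on the sphere (x = cos φ cos λ, y = cos φ sin λ, z = sin φ).
The central angle between the endpoints is δ = arccos(p₁·p₂) ≈ 1.050 rad (60.2°).
Interpolate at f = 4/5 with slerp weights a = sin((1−f)δ)/sin δ ≈ 0.240, b = sin(fδ)/sin δ ≈ 0.858.
p = a·p₁ + b·p₂ ≈ (0.983, -0.147, 0.112); φ = arcsin(p_z) ≈ 6.42°, λ = atan2(p_y, p_x) ≈ -8.51°.

≈ 6°N, 9°W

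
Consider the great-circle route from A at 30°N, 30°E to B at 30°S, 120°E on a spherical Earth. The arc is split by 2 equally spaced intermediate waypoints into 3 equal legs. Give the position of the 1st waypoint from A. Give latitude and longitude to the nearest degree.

Convert each endpoint to a unit vector on the sphere (x = cos φ cos λ, y = cos φ sin λ, z = sin φ).
The central angle between the endpoints is δ = arccos(p₁·p₂) ≈ 1.823 rad (104.5°).
Interpolate at f = 1/3 with slerp weights a = sin((1−f)δ)/sin δ ≈ 0.968, b = sin(fδ)/sin δ ≈ 0.590.
p = a·p₁ + b·p₂ ≈ (0.471, 0.862, 0.189); φ = arcsin(p_z) ≈ 10.91°, λ = atan2(p_y, p_x) ≈ 61.35°.

≈ 11°N, 61°E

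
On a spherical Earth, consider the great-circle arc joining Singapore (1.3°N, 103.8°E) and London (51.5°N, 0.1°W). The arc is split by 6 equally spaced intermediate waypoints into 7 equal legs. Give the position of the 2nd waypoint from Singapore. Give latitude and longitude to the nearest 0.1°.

The haversine formula gives a central angle δ ≈ 1.703 rad (97.6°) between the endpoints.
Interpolate at f = 2/7 with slerp weights a = sin((1−f)δ)/sin δ ≈ 0.946, b = sin(fδ)/sin δ ≈ 0.472.
p = a·p₁ + b·p₂ ≈ (0.068, 0.918, 0.391); φ = arcsin(p_z) ≈ 22.99°, λ = atan2(p_y, p_x) ≈ 85.76°.

≈ (23.0°N, 85.8°E)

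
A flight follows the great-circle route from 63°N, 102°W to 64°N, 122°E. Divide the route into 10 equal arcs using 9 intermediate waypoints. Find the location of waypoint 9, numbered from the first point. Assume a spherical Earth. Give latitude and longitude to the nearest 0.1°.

≈ 68.3°N, 127.5°E

From cos δ = sin φ₁ sin φ₂ + cos φ₁ cos φ₂ cos Δλ, the central angle is δ ≈ 0.853 rad (48.9°).
Interpolate at f = 9/10 with slerp weights a = sin((1−f)δ)/sin δ ≈ 0.113, b = sin(fδ)/sin δ ≈ 0.922.
p = a·p₁ + b·p₂ ≈ (-0.225, 0.293, 0.929); φ = arcsin(p_z) ≈ 68.35°, λ = atan2(p_y, p_x) ≈ 127.55°.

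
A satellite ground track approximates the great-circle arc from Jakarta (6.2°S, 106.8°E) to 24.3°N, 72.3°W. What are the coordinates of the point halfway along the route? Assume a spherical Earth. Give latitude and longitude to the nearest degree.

From cos δ = sin φ₁ sin φ₂ + cos φ₁ cos φ₂ cos Δλ, the central angle is δ ≈ 2.825 rad (161.9°).
Interpolate at f = 1/2 with slerp weights a = sin((1−f)δ)/sin δ ≈ 3.175, b = sin(fδ)/sin δ ≈ 3.175.
p = a·p₁ + b·p₂ ≈ (-0.033, 0.265, 0.964); φ = arcsin(p_z) ≈ 74.51°, λ = atan2(p_y, p_x) ≈ 97.00°.

≈ 75°N, 97°E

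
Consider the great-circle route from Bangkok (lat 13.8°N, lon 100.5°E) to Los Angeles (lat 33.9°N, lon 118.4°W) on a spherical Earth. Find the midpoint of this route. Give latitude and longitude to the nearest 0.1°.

≈ lat 52.3°N, lon 158.5°E

Convert each endpoint to a unit vector on the sphere (x = cos φ cos λ, y = cos φ sin λ, z = sin φ).
The central angle between the endpoints is δ = arccos(p₁·p₂) ≈ 2.088 rad (119.6°).
Interpolate at f = 1/2 with slerp weights a = sin((1−f)δ)/sin δ ≈ 0.994, b = sin(fδ)/sin δ ≈ 0.994.
p = a·p₁ + b·p₂ ≈ (-0.568, 0.223, 0.792); φ = arcsin(p_z) ≈ 52.35°, λ = atan2(p_y, p_x) ≈ 158.54°.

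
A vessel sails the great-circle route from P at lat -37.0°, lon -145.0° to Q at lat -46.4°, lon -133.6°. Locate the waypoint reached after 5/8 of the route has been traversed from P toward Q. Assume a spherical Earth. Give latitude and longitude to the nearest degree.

≈ lat -43°, lon -138°

Convert each endpoint to a unit vector on the sphere (x = cos φ cos λ, y = cos φ sin λ, z = sin φ).
The central angle between the endpoints is δ = arccos(p₁·p₂) ≈ 0.221 rad (12.7°).
Interpolate at f = 5/8 with slerp weights a = sin((1−f)δ)/sin δ ≈ 0.378, b = sin(fδ)/sin δ ≈ 0.628.
p = a·p₁ + b·p₂ ≈ (-0.546, -0.487, -0.682); φ = arcsin(p_z) ≈ -43.01°, λ = atan2(p_y, p_x) ≈ -138.28°.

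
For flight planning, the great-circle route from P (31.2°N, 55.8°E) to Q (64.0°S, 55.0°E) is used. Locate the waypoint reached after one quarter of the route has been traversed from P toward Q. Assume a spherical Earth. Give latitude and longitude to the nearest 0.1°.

≈ (7.4°N, 55.7°E)

The haversine formula gives a central angle δ ≈ 1.662 rad (95.2°) between the endpoints.
Interpolate at f = 1/4 with slerp weights a = sin((1−f)δ)/sin δ ≈ 0.952, b = sin(fδ)/sin δ ≈ 0.405.
p = a·p₁ + b·p₂ ≈ (0.559, 0.819, 0.129); φ = arcsin(p_z) ≈ 7.40°, λ = atan2(p_y, p_x) ≈ 55.66°.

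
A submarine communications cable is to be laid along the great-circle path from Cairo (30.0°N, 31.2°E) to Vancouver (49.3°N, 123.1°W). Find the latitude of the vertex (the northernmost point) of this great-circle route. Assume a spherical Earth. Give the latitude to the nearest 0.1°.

The great circle lies in the plane with unit normal n̂ = (p₁ × p₂)/|p₁ × p₂|.
Here n̂_z ≈ -0.247; the vertex latitude is φ_max = arccos|n̂_z| ≈ 75.7°.
Check via Clairaut: cos φ_max = |cos φ₁| · sin C = cos(30.0°)·sin(16.6°) ≈ 0.247, again giving ≈ 75.7°.

≈ 75.7°N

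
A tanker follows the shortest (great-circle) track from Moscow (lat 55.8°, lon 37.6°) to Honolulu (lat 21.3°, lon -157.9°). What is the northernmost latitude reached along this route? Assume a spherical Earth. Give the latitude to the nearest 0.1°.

The great circle lies in the plane with unit normal n̂ = (p₁ × p₂)/|p₁ × p₂|.
Here n̂_z ≈ +0.143; the vertex latitude is φ_max = arccos|n̂_z| ≈ 81.8°.

≈ 81.8°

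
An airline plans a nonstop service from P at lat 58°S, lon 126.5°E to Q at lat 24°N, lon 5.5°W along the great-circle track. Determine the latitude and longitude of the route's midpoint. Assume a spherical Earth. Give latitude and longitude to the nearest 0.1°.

Write both endpoints as unit vectors p₁, p₂ with components (cos φ cos λ, cos φ sin λ, sin φ).
The central angle between the endpoints is δ = arccos(p₁·p₂) ≈ 2.303 rad (132.0°).
Interpolate at f = 1/2 with slerp weights a = sin((1−f)δ)/sin δ ≈ 1.229, b = sin(fδ)/sin δ ≈ 1.229.
p = a·p₁ + b·p₂ ≈ (0.730, 0.416, -0.542); φ = arcsin(p_z) ≈ -32.84°, λ = atan2(p_y, p_x) ≈ 29.67°.

≈ lat 32.8°S, lon 29.7°E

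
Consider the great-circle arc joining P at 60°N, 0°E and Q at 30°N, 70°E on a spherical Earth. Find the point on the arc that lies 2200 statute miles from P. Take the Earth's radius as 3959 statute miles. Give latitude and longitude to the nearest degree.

≈ 47°N, 51°E

The haversine formula gives a central angle δ ≈ 0.951 rad (54.5°) between the endpoints. The total great-circle distance is δ·R ≈ 0.951 × 3959 ≈ 3764 mi, so the target fraction is f = 2200/3764 ≈ 0.585.
Interpolate at f ≈ 0.585 with slerp weights a = sin((1−f)δ)/sin δ ≈ 0.473, b = sin(fδ)/sin δ ≈ 0.648.
p = a·p₁ + b·p₂ ≈ (0.428, 0.528, 0.734); φ = arcsin(p_z) ≈ 47.19°, λ = atan2(p_y, p_x) ≈ 50.92°.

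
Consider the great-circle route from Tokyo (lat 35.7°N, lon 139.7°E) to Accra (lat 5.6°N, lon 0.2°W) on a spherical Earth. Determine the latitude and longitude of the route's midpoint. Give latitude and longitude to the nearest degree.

≈ lat 47°N, lon 54°E

Write both endpoints as unit vectors p₁, p₂ with components (cos φ cos λ, cos φ sin λ, sin φ).
The central angle between the endpoints is δ = arccos(p₁·p₂) ≈ 2.167 rad (124.1°).
Interpolate at f = 1/2 with slerp weights a = sin((1−f)δ)/sin δ ≈ 1.068, b = sin(fδ)/sin δ ≈ 1.068.
p = a·p₁ + b·p₂ ≈ (0.401, 0.557, 0.727); φ = arcsin(p_z) ≈ 46.65°, λ = atan2(p_y, p_x) ≈ 54.23°.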